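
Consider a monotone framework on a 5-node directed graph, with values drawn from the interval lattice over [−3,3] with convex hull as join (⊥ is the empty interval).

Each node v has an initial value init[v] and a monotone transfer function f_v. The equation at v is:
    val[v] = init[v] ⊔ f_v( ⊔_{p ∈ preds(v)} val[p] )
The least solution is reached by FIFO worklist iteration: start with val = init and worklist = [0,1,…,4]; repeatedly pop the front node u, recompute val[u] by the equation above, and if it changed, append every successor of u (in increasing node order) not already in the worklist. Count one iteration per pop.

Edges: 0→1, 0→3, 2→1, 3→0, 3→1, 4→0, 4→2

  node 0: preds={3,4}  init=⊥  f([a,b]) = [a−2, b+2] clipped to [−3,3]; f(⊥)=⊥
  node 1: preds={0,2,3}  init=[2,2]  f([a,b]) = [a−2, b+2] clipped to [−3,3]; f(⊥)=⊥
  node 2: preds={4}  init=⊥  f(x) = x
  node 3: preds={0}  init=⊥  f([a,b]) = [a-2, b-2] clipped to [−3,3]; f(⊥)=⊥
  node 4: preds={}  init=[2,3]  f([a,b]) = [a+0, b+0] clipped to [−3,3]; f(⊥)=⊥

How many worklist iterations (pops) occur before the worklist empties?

Iteration log — 11 steps:
  step 1. node 0  ⊔preds=[2,3]  new=[0,3]  old=⊥  +wl: 
  step 2. node 1  ⊔preds=[0,3]  new=[-2,3]  old=[2,2]  +wl: 
  step 3. node 2  ⊔preds=[2,3]  new=[2,3]  old=⊥  +wl: 1
  step 4. node 3  ⊔preds=[0,3]  new=[-2,1]  old=⊥  +wl: 0
  step 5. node 4  ⊔preds=⊥  new=[2,3]  stable
  step 6. node 1  ⊔preds=[-2,3]  new=[-3,3]  old=[-2,3]  +wl: 
  step 7. node 0  ⊔preds=[-2,3]  new=[-3,3]  old=[0,3]  +wl: 1,3
  step 8. node 1  ⊔preds=[-3,3]  new=[-3,3]  stable
  step 9. node 3  ⊔preds=[-3,3]  new=[-3,1]  old=[-2,1]  +wl: 0,1
  step 10. node 0  ⊔preds=[-3,3]  new=[-3,3]  stable
  step 11. node 1  ⊔preds=[-3,3]  new=[-3,3]  stable

Least fixpoint reached:
  node 0: [-3,3]
  node 1: [-3,3]
  node 2: [2,3]
  node 3: [-3,1]
  node 4: [2,3]

11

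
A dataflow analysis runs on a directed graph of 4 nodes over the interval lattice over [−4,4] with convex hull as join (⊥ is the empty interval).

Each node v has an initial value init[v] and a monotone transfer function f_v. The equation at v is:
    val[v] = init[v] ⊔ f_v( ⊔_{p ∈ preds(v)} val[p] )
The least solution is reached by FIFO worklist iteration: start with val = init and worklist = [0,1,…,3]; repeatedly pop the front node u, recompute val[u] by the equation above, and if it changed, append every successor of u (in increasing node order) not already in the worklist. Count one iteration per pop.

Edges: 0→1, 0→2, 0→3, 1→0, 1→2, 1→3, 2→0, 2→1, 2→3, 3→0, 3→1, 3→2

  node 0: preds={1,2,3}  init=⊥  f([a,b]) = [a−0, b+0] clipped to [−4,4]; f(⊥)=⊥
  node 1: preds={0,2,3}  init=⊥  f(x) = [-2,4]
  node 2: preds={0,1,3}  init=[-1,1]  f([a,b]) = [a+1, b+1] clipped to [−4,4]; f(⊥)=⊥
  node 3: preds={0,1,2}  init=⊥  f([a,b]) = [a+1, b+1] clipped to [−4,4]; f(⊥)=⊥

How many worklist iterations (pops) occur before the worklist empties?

8

Worklist (8 pops):
  #1 pop 0: in=[-1,1] → [-1,1] (was ⊥); enqueue []
  #2 pop 1: in=[-1,1] → [-2,4] (was ⊥); enqueue [0]
  #3 pop 2: in=[-2,4] → [-1,4] (was [-1,1]); enqueue [1]
  #4 pop 3: in=[-2,4] → [-1,4] (was ⊥); enqueue [2]
  #5 pop 0: in=[-2,4] → [-2,4] (was [-1,1]); enqueue [3]
  #6 pop 1: in=[-2,4] → [-2,4] (no change)
  #7 pop 2: in=[-2,4] → [-1,4] (no change)
  #8 pop 3: in=[-2,4] → [-1,4] (no change)

Fixpoint:
  val[0] = [-2,4]
  val[1] = [-2,4]
  val[2] = [-1,4]
  val[3] = [-1,4]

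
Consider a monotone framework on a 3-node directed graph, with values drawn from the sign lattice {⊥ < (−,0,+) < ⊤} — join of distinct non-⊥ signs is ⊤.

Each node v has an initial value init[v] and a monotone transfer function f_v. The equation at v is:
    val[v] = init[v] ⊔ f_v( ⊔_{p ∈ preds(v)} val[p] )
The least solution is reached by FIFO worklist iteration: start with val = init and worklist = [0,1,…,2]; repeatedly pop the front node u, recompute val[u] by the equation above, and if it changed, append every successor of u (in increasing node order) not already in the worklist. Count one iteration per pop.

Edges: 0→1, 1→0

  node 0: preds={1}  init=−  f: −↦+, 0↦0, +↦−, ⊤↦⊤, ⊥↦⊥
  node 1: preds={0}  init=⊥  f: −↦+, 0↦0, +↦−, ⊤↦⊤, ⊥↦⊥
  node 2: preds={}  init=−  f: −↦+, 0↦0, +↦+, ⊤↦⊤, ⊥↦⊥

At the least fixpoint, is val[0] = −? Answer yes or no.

yes

Worklist (4 pops):
  #1 pop 0: in=⊥ → − (no change)
  #2 pop 1: in=− → + (was ⊥); enqueue [0]
  #3 pop 2: in=⊥ → − (no change)
  #4 pop 0: in=+ → − (no change)

Fixpoint:
  val[0] = −
  val[1] = +
  val[2] = −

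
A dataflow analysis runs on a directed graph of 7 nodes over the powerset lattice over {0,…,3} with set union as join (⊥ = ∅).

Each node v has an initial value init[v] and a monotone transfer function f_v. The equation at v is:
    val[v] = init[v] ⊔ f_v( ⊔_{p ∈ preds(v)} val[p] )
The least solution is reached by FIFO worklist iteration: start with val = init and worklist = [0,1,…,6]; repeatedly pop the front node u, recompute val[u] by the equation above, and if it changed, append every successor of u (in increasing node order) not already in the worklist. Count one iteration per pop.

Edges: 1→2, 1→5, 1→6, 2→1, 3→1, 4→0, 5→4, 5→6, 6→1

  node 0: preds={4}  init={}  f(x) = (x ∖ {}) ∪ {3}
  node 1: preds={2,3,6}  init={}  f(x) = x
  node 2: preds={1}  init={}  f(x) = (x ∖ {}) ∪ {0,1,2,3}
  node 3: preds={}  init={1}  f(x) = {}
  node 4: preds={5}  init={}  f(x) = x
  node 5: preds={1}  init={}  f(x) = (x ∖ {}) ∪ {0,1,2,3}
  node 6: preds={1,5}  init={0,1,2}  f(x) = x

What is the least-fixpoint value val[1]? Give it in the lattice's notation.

Trace (13 dequeues):
  [1] u=0 | in {} | out {3} | prev {} | push {}
  [2] u=1 | in {0,1,2} | out {0,1,2} | prev {} | push {}
  [3] u=2 | in {0,1,2} | out {0,1,2,3} | prev {} | push {1}
  [4] u=3 | in {} | out {1} | ==
  [5] u=4 | in {} | out {} | ==
  [6] u=5 | in {0,1,2} | out {0,1,2,3} | prev {} | push {4}
  [7] u=6 | in {0,1,2,3} | out {0,1,2,3} | prev {0,1,2} | push {}
  [8] u=1 | in {0,1,2,3} | out {0,1,2,3} | prev {0,1,2} | push {2,5,6}
  [9] u=4 | in {0,1,2,3} | out {0,1,2,3} | prev {} | push {0}
  [10] u=2 | in {0,1,2,3} | out {0,1,2,3} | ==
  [11] u=5 | in {0,1,2,3} | out {0,1,2,3} | ==
  [12] u=6 | in {0,1,2,3} | out {0,1,2,3} | ==
  [13] u=0 | in {0,1,2,3} | out {0,1,2,3} | prev {3} | push {}

Converged values:
  [0] {0,1,2,3}
  [1] {0,1,2,3}
  [2] {0,1,2,3}
  [3] {1}
  [4] {0,1,2,3}
  [5] {0,1,2,3}
  [6] {0,1,2,3}

{0,1,2,3}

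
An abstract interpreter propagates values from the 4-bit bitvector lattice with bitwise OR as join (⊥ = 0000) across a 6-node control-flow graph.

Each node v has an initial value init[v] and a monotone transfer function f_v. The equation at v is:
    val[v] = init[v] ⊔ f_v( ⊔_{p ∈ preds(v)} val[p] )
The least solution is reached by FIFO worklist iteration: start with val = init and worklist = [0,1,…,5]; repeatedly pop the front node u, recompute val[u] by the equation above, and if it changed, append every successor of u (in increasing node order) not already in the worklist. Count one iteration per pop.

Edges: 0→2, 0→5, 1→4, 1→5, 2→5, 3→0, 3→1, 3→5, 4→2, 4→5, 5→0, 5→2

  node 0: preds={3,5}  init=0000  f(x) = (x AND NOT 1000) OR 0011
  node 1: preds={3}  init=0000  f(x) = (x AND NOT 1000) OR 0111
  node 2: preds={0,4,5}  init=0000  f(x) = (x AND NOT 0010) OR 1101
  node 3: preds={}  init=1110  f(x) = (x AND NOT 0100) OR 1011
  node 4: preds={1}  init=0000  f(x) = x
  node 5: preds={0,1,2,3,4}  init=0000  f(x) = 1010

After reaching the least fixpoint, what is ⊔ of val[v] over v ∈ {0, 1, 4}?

Iteration log — 9 steps:
  step 1. node 0  ⊔preds=1110  new=0111  old=0000  +wl: 
  step 2. node 1  ⊔preds=1110  new=0111  old=0000  +wl: 
  step 3. node 2  ⊔preds=0111  new=1101  old=0000  +wl: 
  step 4. node 3  ⊔preds=0000  new=1111  old=1110  +wl: 0,1
  step 5. node 4  ⊔preds=0111  new=0111  old=0000  +wl: 2
  step 6. node 5  ⊔preds=1111  new=1010  old=0000  +wl: 
  step 7. node 0  ⊔preds=1111  new=0111  stable
  step 8. node 1  ⊔preds=1111  new=0111  stable
  step 9. node 2  ⊔preds=1111  new=1101  stable

Least fixpoint reached:
  node 0: 0111
  node 1: 0111
  node 2: 1101
  node 3: 1111
  node 4: 0111
  node 5: 1010

0111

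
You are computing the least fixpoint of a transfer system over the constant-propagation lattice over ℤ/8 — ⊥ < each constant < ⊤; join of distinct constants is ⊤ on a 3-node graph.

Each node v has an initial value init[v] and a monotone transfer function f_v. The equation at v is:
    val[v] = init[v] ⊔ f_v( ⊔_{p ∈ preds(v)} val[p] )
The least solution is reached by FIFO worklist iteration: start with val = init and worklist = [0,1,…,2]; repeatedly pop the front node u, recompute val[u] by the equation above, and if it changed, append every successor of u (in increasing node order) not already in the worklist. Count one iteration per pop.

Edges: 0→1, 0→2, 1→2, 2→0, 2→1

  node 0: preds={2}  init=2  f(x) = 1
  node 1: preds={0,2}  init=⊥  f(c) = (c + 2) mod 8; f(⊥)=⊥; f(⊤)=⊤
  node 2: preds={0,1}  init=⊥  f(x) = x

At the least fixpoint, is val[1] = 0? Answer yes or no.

no

Trace (5 dequeues):
  [1] u=0 | in ⊥ | out ⊤ | prev 2 | push {}
  [2] u=1 | in ⊤ | out ⊤ | prev ⊥ | push {}
  [3] u=2 | in ⊤ | out ⊤ | prev ⊥ | push {0,1}
  [4] u=0 | in ⊤ | out ⊤ | ==
  [5] u=1 | in ⊤ | out ⊤ | ==

Converged values:
  [0] ⊤
  [1] ⊤
  [2] ⊤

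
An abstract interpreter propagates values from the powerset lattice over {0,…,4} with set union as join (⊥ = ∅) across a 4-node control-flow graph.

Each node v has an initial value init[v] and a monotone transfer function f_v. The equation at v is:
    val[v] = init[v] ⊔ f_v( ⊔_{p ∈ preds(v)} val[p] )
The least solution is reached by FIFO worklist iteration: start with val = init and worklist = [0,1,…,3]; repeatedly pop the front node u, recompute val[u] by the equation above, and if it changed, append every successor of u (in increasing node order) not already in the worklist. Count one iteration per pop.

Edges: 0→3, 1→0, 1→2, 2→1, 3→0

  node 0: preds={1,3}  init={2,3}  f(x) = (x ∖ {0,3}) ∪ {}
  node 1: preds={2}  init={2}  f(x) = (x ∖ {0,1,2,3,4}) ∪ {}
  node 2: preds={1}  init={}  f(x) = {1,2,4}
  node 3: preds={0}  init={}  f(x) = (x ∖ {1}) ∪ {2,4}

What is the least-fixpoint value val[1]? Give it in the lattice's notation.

{2}

Worklist (7 pops):
  #1 pop 0: in={2} → {2,3} (no change)
  #2 pop 1: in={} → {2} (no change)
  #3 pop 2: in={2} → {1,2,4} (was {}); enqueue [1]
  #4 pop 3: in={2,3} → {2,3,4} (was {}); enqueue [0]
  #5 pop 1: in={1,2,4} → {2} (no change)
  #6 pop 0: in={2,3,4} → {2,3,4} (was {2,3}); enqueue [3]
  #7 pop 3: in={2,3,4} → {2,3,4} (no change)

Fixpoint:
  val[0] = {2,3,4}
  val[1] = {2}
  val[2] = {1,2,4}
  val[3] = {2,3,4}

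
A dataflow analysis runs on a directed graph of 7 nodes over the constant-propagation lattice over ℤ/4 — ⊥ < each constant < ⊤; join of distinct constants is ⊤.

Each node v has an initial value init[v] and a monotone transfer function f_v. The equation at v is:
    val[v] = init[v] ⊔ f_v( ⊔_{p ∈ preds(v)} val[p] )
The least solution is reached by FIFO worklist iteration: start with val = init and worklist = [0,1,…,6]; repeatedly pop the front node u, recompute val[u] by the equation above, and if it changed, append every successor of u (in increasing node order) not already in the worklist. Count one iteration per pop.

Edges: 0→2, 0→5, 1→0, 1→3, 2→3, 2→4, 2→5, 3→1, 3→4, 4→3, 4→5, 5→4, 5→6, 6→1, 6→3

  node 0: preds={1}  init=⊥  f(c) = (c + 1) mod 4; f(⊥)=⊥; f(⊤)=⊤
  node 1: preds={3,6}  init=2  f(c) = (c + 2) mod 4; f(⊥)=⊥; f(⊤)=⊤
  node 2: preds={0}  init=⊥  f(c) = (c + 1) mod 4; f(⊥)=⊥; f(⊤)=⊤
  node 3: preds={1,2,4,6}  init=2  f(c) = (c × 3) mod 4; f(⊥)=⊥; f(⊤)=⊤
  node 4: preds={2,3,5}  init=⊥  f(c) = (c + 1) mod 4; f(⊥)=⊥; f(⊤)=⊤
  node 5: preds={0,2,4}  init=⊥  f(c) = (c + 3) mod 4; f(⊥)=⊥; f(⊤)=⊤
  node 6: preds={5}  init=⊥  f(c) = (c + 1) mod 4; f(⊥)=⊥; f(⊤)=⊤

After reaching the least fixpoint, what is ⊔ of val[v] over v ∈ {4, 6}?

Trace (15 dequeues):
  [1] u=0 | in 2 | out 3 | prev ⊥ | push {}
  [2] u=1 | in 2 | out ⊤ | prev 2 | push {0}
  [3] u=2 | in 3 | out 0 | prev ⊥ | push {}
  [4] u=3 | in ⊤ | out ⊤ | prev 2 | push {1}
  [5] u=4 | in ⊤ | out ⊤ | prev ⊥ | push {3}
  [6] u=5 | in ⊤ | out ⊤ | prev ⊥ | push {4}
  [7] u=6 | in ⊤ | out ⊤ | prev ⊥ | push {}
  [8] u=0 | in ⊤ | out ⊤ | prev 3 | push {2,5}
  [9] u=1 | in ⊤ | out ⊤ | ==
  [10] u=3 | in ⊤ | out ⊤ | ==
  [11] u=4 | in ⊤ | out ⊤ | ==
  [12] u=2 | in ⊤ | out ⊤ | prev 0 | push {3,4}
  [13] u=5 | in ⊤ | out ⊤ | ==
  [14] u=3 | in ⊤ | out ⊤ | ==
  [15] u=4 | in ⊤ | out ⊤ | ==

Converged values:
  [0] ⊤
  [1] ⊤
  [2] ⊤
  [3] ⊤
  [4] ⊤
  [5] ⊤
  [6] ⊤

⊤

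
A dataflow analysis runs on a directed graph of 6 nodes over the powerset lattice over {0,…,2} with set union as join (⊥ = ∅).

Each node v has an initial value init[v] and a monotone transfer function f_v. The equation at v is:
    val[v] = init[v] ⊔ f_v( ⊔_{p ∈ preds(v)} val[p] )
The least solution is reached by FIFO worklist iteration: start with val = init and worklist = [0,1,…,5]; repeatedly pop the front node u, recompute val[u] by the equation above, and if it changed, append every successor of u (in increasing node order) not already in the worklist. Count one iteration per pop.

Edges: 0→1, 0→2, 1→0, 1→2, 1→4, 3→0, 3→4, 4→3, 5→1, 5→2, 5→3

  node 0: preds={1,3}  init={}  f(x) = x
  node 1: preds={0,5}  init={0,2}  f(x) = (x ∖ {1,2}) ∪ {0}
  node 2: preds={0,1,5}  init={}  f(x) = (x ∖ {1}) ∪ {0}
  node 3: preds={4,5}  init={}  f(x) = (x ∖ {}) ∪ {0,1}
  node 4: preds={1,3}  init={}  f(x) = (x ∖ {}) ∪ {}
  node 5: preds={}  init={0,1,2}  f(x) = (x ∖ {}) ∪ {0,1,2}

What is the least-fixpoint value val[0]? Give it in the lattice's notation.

Trace (10 dequeues):
  [1] u=0 | in {0,2} | out {0,2} | prev {} | push {}
  [2] u=1 | in {0,1,2} | out {0,2} | ==
  [3] u=2 | in {0,1,2} | out {0,2} | prev {} | push {}
  [4] u=3 | in {0,1,2} | out {0,1,2} | prev {} | push {0}
  [5] u=4 | in {0,1,2} | out {0,1,2} | prev {} | push {3}
  [6] u=5 | in {} | out {0,1,2} | ==
  [7] u=0 | in {0,1,2} | out {0,1,2} | prev {0,2} | push {1,2}
  [8] u=3 | in {0,1,2} | out {0,1,2} | ==
  [9] u=1 | in {0,1,2} | out {0,2} | ==
  [10] u=2 | in {0,1,2} | out {0,2} | ==

Converged values:
  [0] {0,1,2}
  [1] {0,2}
  [2] {0,2}
  [3] {0,1,2}
  [4] {0,1,2}
  [5] {0,1,2}

{0,1,2}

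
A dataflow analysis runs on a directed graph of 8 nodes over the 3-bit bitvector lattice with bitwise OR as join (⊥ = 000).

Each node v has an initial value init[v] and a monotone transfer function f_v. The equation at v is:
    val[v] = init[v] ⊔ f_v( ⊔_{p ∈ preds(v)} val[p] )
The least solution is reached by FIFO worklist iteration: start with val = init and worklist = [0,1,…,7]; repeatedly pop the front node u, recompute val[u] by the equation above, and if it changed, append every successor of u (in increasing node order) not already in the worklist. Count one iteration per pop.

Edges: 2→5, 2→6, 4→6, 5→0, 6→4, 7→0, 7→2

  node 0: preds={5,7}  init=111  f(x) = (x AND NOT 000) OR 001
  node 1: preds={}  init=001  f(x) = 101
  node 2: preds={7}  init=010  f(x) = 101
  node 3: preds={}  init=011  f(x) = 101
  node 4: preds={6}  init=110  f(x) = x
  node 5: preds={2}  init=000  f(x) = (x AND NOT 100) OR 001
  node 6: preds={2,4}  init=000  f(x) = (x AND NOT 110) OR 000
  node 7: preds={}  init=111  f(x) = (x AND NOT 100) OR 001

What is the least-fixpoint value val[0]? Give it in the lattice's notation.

111

Worklist (11 pops):
  #1 pop 0: in=111 → 111 (no change)
  #2 pop 1: in=000 → 101 (was 001); enqueue []
  #3 pop 2: in=111 → 111 (was 010); enqueue []
  #4 pop 3: in=000 → 111 (was 011); enqueue []
  #5 pop 4: in=000 → 110 (no change)
  #6 pop 5: in=111 → 011 (was 000); enqueue [0]
  #7 pop 6: in=111 → 001 (was 000); enqueue [4]
  #8 pop 7: in=000 → 111 (no change)
  #9 pop 0: in=111 → 111 (no change)
  #10 pop 4: in=001 → 111 (was 110); enqueue [6]
  #11 pop 6: in=111 → 001 (no change)

Fixpoint:
  val[0] = 111
  val[1] = 101
  val[2] = 111
  val[3] = 111
  val[4] = 111
  val[5] = 011
  val[6] = 001
  val[7] = 111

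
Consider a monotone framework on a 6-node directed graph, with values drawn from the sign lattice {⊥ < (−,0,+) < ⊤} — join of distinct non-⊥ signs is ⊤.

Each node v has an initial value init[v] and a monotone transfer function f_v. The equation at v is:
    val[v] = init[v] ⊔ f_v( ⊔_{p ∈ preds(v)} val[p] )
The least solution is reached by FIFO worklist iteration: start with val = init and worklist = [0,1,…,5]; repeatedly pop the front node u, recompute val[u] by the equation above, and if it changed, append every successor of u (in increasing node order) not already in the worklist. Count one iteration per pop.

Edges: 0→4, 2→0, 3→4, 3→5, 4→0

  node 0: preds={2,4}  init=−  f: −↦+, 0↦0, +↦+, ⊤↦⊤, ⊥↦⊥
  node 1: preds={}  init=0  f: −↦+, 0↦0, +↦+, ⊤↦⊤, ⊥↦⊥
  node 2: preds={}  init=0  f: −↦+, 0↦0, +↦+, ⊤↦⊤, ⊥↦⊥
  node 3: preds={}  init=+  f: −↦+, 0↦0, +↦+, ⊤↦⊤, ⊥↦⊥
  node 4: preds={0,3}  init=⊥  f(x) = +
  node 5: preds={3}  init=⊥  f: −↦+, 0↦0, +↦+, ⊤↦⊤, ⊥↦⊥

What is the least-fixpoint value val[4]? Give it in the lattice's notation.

+

Trace (7 dequeues):
  [1] u=0 | in 0 | out ⊤ | prev − | push {}
  [2] u=1 | in ⊥ | out 0 | ==
  [3] u=2 | in ⊥ | out 0 | ==
  [4] u=3 | in ⊥ | out + | ==
  [5] u=4 | in ⊤ | out + | prev ⊥ | push {0}
  [6] u=5 | in + | out + | prev ⊥ | push {}
  [7] u=0 | in ⊤ | out ⊤ | ==

Converged values:
  [0] ⊤
  [1] 0
  [2] 0
  [3] +
  [4] +
  [5] +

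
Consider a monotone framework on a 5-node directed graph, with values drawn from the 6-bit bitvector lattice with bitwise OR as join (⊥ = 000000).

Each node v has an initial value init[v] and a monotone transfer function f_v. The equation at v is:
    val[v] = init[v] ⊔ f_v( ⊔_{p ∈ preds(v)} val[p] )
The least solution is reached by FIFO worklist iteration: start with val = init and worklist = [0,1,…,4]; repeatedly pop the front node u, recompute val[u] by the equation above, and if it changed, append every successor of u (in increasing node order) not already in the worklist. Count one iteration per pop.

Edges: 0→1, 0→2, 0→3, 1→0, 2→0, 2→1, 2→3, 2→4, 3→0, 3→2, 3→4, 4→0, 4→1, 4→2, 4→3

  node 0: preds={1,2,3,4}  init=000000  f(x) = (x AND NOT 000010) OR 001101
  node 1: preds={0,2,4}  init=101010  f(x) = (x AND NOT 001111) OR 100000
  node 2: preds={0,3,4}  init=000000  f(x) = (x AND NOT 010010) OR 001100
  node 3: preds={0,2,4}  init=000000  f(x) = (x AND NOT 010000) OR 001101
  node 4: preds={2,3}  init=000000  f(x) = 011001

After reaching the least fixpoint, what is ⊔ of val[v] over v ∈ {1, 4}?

111011

Trace (10 dequeues):
  [1] u=0 | in 101010 | out 101101 | prev 000000 | push {}
  [2] u=1 | in 101101 | out 101010 | ==
  [3] u=2 | in 101101 | out 101101 | prev 000000 | push {0,1}
  [4] u=3 | in 101101 | out 101101 | prev 000000 | push {2}
  [5] u=4 | in 101101 | out 011001 | prev 000000 | push {3}
  [6] u=0 | in 111111 | out 111101 | prev 101101 | push {}
  [7] u=1 | in 111101 | out 111010 | prev 101010 | push {0}
  [8] u=2 | in 111101 | out 101101 | ==
  [9] u=3 | in 111101 | out 101101 | ==
  [10] u=0 | in 111111 | out 111101 | ==

Converged values:
  [0] 111101
  [1] 111010
  [2] 101101
  [3] 101101
  [4] 011001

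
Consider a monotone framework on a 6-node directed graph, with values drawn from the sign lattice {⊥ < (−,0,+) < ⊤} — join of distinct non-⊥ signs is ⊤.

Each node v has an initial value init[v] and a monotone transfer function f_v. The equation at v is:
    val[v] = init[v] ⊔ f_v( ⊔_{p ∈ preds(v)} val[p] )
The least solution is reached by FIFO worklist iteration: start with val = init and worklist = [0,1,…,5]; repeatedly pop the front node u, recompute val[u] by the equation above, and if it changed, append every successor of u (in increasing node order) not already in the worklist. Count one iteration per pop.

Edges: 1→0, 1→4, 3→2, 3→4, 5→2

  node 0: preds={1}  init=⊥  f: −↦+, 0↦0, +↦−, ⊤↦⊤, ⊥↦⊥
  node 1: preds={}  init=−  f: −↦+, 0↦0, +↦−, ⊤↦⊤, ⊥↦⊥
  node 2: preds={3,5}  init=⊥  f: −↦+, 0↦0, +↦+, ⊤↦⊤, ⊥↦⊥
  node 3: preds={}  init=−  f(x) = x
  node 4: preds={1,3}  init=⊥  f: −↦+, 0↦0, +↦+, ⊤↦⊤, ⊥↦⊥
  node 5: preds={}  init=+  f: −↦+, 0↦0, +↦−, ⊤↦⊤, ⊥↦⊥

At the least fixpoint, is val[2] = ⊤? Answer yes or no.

Worklist (6 pops):
  #1 pop 0: in=− → + (was ⊥); enqueue []
  #2 pop 1: in=⊥ → − (no change)
  #3 pop 2: in=⊤ → ⊤ (was ⊥); enqueue []
  #4 pop 3: in=⊥ → − (no change)
  #5 pop 4: in=− → + (was ⊥); enqueue []
  #6 pop 5: in=⊥ → + (no change)

Fixpoint:
  val[0] = +
  val[1] = −
  val[2] = ⊤
  val[3] = −
  val[4] = +
  val[5] = +

yes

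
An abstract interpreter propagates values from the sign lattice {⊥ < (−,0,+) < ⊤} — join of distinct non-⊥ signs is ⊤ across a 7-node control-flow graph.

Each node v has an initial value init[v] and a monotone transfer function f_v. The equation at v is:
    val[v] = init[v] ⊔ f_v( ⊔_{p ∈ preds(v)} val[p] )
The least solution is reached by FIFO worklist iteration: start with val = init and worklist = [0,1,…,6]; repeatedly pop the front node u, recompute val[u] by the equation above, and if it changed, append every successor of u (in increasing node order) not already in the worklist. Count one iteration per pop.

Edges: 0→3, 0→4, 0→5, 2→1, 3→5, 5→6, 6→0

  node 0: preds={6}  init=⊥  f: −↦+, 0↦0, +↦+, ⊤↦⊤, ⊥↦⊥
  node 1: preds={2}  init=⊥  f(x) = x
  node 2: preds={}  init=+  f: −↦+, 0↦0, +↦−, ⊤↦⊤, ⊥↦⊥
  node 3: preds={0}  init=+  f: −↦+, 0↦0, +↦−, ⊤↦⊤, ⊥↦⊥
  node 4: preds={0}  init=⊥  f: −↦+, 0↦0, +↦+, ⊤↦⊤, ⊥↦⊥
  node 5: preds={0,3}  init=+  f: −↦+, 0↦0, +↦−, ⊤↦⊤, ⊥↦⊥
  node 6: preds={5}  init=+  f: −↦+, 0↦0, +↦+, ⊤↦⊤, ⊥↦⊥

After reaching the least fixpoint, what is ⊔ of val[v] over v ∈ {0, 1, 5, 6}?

Iteration log — 11 steps:
  step 1. node 0  ⊔preds=+  new=+  old=⊥  +wl: 
  step 2. node 1  ⊔preds=+  new=+  old=⊥  +wl: 
  step 3. node 2  ⊔preds=⊥  new=+  stable
  step 4. node 3  ⊔preds=+  new=⊤  old=+  +wl: 
  step 5. node 4  ⊔preds=+  new=+  old=⊥  +wl: 
  step 6. node 5  ⊔preds=⊤  new=⊤  old=+  +wl: 
  step 7. node 6  ⊔preds=⊤  new=⊤  old=+  +wl: 0
  step 8. node 0  ⊔preds=⊤  new=⊤  old=+  +wl: 3,4,5
  step 9. node 3  ⊔preds=⊤  new=⊤  stable
  step 10. node 4  ⊔preds=⊤  new=⊤  old=+  +wl: 
  step 11. node 5  ⊔preds=⊤  new=⊤  stable

Least fixpoint reached:
  node 0: ⊤
  node 1: +
  node 2: +
  node 3: ⊤
  node 4: ⊤
  node 5: ⊤
  node 6: ⊤

⊤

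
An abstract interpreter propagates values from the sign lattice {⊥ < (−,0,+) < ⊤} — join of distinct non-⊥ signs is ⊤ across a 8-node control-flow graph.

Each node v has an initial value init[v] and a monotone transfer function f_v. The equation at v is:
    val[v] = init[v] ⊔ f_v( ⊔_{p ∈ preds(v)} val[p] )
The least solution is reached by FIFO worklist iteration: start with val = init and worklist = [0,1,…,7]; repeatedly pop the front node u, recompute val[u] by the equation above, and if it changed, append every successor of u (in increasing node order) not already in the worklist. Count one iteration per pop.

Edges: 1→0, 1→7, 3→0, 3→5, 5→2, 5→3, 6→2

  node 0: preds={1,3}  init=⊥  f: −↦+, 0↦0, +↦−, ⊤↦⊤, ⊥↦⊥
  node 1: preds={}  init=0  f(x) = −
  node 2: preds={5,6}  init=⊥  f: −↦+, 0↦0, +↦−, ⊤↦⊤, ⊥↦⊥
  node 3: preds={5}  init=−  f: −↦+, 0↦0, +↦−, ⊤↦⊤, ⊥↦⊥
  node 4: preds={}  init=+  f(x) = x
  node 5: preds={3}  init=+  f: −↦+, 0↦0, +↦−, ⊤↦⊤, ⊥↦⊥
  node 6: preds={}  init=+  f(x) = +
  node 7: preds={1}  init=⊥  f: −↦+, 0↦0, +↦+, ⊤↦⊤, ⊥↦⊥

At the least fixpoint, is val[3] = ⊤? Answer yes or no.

Trace (9 dequeues):
  [1] u=0 | in ⊤ | out ⊤ | prev ⊥ | push {}
  [2] u=1 | in ⊥ | out ⊤ | prev 0 | push {0}
  [3] u=2 | in + | out − | prev ⊥ | push {}
  [4] u=3 | in + | out − | ==
  [5] u=4 | in ⊥ | out + | ==
  [6] u=5 | in − | out + | ==
  [7] u=6 | in ⊥ | out + | ==
  [8] u=7 | in ⊤ | out ⊤ | prev ⊥ | push {}
  [9] u=0 | in ⊤ | out ⊤ | ==

Converged values:
  [0] ⊤
  [1] ⊤
  [2] −
  [3] −
  [4] +
  [5] +
  [6] +
  [7] ⊤

no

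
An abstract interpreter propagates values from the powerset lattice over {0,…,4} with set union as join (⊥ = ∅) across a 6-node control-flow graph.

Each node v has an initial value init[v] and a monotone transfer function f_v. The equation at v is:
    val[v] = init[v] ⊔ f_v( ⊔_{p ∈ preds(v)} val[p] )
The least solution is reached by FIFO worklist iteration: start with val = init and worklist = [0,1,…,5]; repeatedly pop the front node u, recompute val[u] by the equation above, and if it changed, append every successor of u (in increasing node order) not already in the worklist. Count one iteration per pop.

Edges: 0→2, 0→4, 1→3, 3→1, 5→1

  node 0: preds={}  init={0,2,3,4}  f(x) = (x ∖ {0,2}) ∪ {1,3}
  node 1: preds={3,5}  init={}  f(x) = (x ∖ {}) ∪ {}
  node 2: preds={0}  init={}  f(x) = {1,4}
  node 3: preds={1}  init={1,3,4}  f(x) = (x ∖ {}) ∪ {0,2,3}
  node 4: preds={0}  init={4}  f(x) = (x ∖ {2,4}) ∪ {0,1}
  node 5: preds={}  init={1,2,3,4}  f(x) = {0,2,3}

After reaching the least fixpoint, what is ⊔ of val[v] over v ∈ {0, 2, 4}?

Iteration log — 8 steps:
  step 1. node 0  ⊔preds={}  new={0,1,2,3,4}  old={0,2,3,4}  +wl: 
  step 2. node 1  ⊔preds={1,2,3,4}  new={1,2,3,4}  old={}  +wl: 
  step 3. node 2  ⊔preds={0,1,2,3,4}  new={1,4}  old={}  +wl: 
  step 4. node 3  ⊔preds={1,2,3,4}  new={0,1,2,3,4}  old={1,3,4}  +wl: 1
  step 5. node 4  ⊔preds={0,1,2,3,4}  new={0,1,3,4}  old={4}  +wl: 
  step 6. node 5  ⊔preds={}  new={0,1,2,3,4}  old={1,2,3,4}  +wl: 
  step 7. node 1  ⊔preds={0,1,2,3,4}  new={0,1,2,3,4}  old={1,2,3,4}  +wl: 3
  step 8. node 3  ⊔preds={0,1,2,3,4}  new={0,1,2,3,4}  stable

Least fixpoint reached:
  node 0: {0,1,2,3,4}
  node 1: {0,1,2,3,4}
  node 2: {1,4}
  node 3: {0,1,2,3,4}
  node 4: {0,1,3,4}
  node 5: {0,1,2,3,4}

{0,1,2,3,4}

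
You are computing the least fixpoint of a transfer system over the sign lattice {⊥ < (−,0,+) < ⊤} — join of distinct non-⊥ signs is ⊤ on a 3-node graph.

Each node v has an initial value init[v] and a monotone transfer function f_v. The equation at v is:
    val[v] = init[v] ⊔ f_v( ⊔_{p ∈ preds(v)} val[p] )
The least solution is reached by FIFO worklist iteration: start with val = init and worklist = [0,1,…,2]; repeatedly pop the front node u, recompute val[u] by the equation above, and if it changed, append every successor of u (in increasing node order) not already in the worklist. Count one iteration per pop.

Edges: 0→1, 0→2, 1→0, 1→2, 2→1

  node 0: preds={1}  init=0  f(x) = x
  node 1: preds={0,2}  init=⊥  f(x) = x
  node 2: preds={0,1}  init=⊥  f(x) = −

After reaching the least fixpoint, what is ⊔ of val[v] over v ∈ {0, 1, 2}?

⊤

Trace (8 dequeues):
  [1] u=0 | in ⊥ | out 0 | ==
  [2] u=1 | in 0 | out 0 | prev ⊥ | push {0}
  [3] u=2 | in 0 | out − | prev ⊥ | push {1}
  [4] u=0 | in 0 | out 0 | ==
  [5] u=1 | in ⊤ | out ⊤ | prev 0 | push {0,2}
  [6] u=0 | in ⊤ | out ⊤ | prev 0 | push {1}
  [7] u=2 | in ⊤ | out − | ==
  [8] u=1 | in ⊤ | out ⊤ | ==

Converged values:
  [0] ⊤
  [1] ⊤
  [2] −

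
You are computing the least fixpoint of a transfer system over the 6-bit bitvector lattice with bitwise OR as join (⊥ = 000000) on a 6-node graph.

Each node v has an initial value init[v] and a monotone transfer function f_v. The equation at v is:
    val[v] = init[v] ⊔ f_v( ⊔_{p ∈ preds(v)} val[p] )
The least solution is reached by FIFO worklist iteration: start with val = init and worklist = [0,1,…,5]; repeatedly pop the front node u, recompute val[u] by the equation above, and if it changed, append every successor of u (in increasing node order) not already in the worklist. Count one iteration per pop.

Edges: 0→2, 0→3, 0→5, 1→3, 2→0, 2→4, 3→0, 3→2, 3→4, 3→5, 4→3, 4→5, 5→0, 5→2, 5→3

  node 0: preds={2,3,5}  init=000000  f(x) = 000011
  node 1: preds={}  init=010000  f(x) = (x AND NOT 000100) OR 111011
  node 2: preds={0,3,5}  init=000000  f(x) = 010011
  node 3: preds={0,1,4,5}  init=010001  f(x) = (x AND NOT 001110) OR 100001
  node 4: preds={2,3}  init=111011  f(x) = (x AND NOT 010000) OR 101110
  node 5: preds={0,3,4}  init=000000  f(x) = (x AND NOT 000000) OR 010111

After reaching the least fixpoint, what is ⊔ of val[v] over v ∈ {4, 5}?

111111

Worklist (9 pops):
  #1 pop 0: in=010001 → 000011 (was 000000); enqueue []
  #2 pop 1: in=000000 → 111011 (was 010000); enqueue []
  #3 pop 2: in=010011 → 010011 (was 000000); enqueue [0]
  #4 pop 3: in=111011 → 110001 (was 010001); enqueue [2]
  #5 pop 4: in=110011 → 111111 (was 111011); enqueue [3]
  #6 pop 5: in=111111 → 111111 (was 000000); enqueue []
  #7 pop 0: in=111111 → 000011 (no change)
  #8 pop 2: in=111111 → 010011 (no change)
  #9 pop 3: in=111111 → 110001 (no change)

Fixpoint:
  val[0] = 000011
  val[1] = 111011
  val[2] = 010011
  val[3] = 110001
  val[4] = 111111
  val[5] = 111111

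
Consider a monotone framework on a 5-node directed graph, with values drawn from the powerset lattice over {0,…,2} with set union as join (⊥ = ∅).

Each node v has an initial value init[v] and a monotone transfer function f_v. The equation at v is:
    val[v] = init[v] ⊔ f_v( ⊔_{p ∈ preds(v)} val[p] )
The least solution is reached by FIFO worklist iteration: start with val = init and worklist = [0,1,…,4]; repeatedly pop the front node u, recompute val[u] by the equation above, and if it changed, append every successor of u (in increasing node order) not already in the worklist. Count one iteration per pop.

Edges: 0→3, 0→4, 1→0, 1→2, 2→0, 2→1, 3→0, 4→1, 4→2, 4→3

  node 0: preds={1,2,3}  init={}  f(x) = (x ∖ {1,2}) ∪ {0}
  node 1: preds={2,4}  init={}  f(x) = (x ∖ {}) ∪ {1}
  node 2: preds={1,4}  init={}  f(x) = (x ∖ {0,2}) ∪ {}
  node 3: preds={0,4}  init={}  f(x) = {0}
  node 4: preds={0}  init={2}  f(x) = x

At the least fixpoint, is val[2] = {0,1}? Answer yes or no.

no

Trace (10 dequeues):
  [1] u=0 | in {} | out {0} | prev {} | push {}
  [2] u=1 | in {2} | out {1,2} | prev {} | push {0}
  [3] u=2 | in {1,2} | out {1} | prev {} | push {1}
  [4] u=3 | in {0,2} | out {0} | prev {} | push {}
  [5] u=4 | in {0} | out {0,2} | prev {2} | push {2,3}
  [6] u=0 | in {0,1,2} | out {0} | ==
  [7] u=1 | in {0,1,2} | out {0,1,2} | prev {1,2} | push {0}
  [8] u=2 | in {0,1,2} | out {1} | ==
  [9] u=3 | in {0,2} | out {0} | ==
  [10] u=0 | in {0,1,2} | out {0} | ==

Converged values:
  [0] {0}
  [1] {0,1,2}
  [2] {1}
  [3] {0}
  [4] {0,2}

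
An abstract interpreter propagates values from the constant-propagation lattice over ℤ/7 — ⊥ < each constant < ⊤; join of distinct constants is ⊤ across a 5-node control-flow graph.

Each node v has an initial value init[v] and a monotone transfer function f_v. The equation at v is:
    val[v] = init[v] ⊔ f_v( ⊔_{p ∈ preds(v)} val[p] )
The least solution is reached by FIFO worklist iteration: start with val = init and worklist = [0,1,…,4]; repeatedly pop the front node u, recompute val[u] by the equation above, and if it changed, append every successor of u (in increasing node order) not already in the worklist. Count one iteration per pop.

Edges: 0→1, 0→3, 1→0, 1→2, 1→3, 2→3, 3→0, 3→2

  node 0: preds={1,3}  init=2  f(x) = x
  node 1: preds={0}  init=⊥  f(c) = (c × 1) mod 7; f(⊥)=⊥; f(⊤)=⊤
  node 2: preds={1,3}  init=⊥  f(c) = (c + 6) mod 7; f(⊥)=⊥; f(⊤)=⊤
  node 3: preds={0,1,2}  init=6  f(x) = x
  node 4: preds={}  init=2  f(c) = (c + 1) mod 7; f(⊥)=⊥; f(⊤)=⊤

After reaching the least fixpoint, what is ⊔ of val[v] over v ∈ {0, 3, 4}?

⊤

Worklist (7 pops):
  #1 pop 0: in=6 → ⊤ (was 2); enqueue []
  #2 pop 1: in=⊤ → ⊤ (was ⊥); enqueue [0]
  #3 pop 2: in=⊤ → ⊤ (was ⊥); enqueue []
  #4 pop 3: in=⊤ → ⊤ (was 6); enqueue [2]
  #5 pop 4: in=⊥ → 2 (no change)
  #6 pop 0: in=⊤ → ⊤ (no change)
  #7 pop 2: in=⊤ → ⊤ (no change)

Fixpoint:
  val[0] = ⊤
  val[1] = ⊤
  val[2] = ⊤
  val[3] = ⊤
  val[4] = 2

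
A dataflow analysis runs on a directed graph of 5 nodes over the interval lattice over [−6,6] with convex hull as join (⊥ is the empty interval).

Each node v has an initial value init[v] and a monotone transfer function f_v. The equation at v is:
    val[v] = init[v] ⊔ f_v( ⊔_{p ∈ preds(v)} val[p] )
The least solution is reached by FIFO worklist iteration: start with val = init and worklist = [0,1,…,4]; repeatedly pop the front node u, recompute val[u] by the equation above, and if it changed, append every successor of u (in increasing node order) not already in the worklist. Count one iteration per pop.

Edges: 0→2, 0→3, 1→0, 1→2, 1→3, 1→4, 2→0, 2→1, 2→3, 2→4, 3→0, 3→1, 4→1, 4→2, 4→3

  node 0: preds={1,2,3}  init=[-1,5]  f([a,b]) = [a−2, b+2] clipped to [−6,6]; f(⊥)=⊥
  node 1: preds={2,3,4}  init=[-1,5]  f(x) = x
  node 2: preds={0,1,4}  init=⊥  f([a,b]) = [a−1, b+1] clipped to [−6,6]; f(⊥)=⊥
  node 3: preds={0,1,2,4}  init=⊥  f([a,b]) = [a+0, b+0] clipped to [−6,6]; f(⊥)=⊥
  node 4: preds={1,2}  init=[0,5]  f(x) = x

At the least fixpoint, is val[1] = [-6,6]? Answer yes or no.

yes

Iteration log — 16 steps:
  step 1. node 0  ⊔preds=[-1,5]  new=[-3,6]  old=[-1,5]  +wl: 
  step 2. node 1  ⊔preds=[0,5]  new=[-1,5]  stable
  step 3. node 2  ⊔preds=[-3,6]  new=[-4,6]  old=⊥  +wl: 0,1
  step 4. node 3  ⊔preds=[-4,6]  new=[-4,6]  old=⊥  +wl: 
  step 5. node 4  ⊔preds=[-4,6]  new=[-4,6]  old=[0,5]  +wl: 2,3
  step 6. node 0  ⊔preds=[-4,6]  new=[-6,6]  old=[-3,6]  +wl: 
  step 7. node 1  ⊔preds=[-4,6]  new=[-4,6]  old=[-1,5]  +wl: 0,4
  step 8. node 2  ⊔preds=[-6,6]  new=[-6,6]  old=[-4,6]  +wl: 1
  step 9. node 3  ⊔preds=[-6,6]  new=[-6,6]  old=[-4,6]  +wl: 
  step 10. node 0  ⊔preds=[-6,6]  new=[-6,6]  stable
  step 11. node 4  ⊔preds=[-6,6]  new=[-6,6]  old=[-4,6]  +wl: 2,3
  step 12. node 1  ⊔preds=[-6,6]  new=[-6,6]  old=[-4,6]  +wl: 0,4
  step 13. node 2  ⊔preds=[-6,6]  new=[-6,6]  stable
  step 14. node 3  ⊔preds=[-6,6]  new=[-6,6]  stable
  step 15. node 0  ⊔preds=[-6,6]  new=[-6,6]  stable
  step 16. node 4  ⊔preds=[-6,6]  new=[-6,6]  stable

Least fixpoint reached:
  node 0: [-6,6]
  node 1: [-6,6]
  node 2: [-6,6]
  node 3: [-6,6]
  node 4: [-6,6]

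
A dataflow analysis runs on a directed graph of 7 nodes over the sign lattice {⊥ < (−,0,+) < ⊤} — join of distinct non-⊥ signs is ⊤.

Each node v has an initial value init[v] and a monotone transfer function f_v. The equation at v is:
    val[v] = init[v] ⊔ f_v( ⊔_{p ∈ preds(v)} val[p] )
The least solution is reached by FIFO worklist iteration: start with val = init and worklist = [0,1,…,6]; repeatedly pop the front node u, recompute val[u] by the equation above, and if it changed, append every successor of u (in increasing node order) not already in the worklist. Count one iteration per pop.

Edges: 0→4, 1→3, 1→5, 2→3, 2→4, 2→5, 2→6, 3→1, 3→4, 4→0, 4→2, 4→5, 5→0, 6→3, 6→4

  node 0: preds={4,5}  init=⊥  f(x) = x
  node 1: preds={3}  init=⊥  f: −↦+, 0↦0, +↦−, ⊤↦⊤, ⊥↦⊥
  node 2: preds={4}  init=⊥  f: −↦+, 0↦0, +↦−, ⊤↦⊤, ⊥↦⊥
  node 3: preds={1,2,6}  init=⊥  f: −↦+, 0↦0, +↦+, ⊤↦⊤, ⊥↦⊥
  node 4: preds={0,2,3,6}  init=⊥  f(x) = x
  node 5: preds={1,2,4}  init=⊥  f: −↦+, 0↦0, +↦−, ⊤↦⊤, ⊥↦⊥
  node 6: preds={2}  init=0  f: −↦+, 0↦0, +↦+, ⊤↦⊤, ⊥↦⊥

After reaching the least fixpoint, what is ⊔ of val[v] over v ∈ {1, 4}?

0

Iteration log — 14 steps:
  step 1. node 0  ⊔preds=⊥  new=⊥  stable
  step 2. node 1  ⊔preds=⊥  new=⊥  stable
  step 3. node 2  ⊔preds=⊥  new=⊥  stable
  step 4. node 3  ⊔preds=0  new=0  old=⊥  +wl: 1
  step 5. node 4  ⊔preds=0  new=0  old=⊥  +wl: 0,2
  step 6. node 5  ⊔preds=0  new=0  old=⊥  +wl: 
  step 7. node 6  ⊔preds=⊥  new=0  stable
  step 8. node 1  ⊔preds=0  new=0  old=⊥  +wl: 3,5
  step 9. node 0  ⊔preds=0  new=0  old=⊥  +wl: 4
  step 10. node 2  ⊔preds=0  new=0  old=⊥  +wl: 6
  step 11. node 3  ⊔preds=0  new=0  stable
  step 12. node 5  ⊔preds=0  new=0  stable
  step 13. node 4  ⊔preds=0  new=0  stable
  step 14. node 6  ⊔preds=0  new=0  stable

Least fixpoint reached:
  node 0: 0
  node 1: 0
  node 2: 0
  node 3: 0
  node 4: 0
  node 5: 0
  node 6: 0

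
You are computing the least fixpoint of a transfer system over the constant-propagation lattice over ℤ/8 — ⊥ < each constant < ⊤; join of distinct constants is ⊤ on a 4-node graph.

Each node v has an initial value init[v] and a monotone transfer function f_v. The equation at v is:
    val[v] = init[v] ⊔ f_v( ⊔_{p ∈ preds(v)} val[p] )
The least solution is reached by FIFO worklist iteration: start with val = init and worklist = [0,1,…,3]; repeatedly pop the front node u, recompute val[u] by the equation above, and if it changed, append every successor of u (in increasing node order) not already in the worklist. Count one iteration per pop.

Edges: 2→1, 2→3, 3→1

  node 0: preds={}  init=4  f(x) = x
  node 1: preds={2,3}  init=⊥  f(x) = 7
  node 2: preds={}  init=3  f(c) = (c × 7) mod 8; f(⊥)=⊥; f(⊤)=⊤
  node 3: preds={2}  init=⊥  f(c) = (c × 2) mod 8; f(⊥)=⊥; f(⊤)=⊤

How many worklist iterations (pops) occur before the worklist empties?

Worklist (5 pops):
  #1 pop 0: in=⊥ → 4 (no change)
  #2 pop 1: in=3 → 7 (was ⊥); enqueue []
  #3 pop 2: in=⊥ → 3 (no change)
  #4 pop 3: in=3 → 6 (was ⊥); enqueue [1]
  #5 pop 1: in=⊤ → 7 (no change)

Fixpoint:
  val[0] = 4
  val[1] = 7
  val[2] = 3
  val[3] = 6

5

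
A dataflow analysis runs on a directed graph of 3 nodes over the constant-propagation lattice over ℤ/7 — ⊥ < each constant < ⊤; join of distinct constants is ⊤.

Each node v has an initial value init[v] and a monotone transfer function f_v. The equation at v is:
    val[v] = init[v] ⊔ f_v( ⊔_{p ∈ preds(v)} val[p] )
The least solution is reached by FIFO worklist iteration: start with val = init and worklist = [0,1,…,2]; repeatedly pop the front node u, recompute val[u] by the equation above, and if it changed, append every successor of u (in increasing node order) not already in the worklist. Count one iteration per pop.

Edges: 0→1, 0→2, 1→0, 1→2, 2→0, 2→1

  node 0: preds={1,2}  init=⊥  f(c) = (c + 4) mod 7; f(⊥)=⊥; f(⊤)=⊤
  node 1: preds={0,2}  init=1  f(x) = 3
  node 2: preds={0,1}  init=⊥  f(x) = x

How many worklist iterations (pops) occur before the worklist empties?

6

Trace (6 dequeues):
  [1] u=0 | in 1 | out 5 | prev ⊥ | push {}
  [2] u=1 | in 5 | out ⊤ | prev 1 | push {0}
  [3] u=2 | in ⊤ | out ⊤ | prev ⊥ | push {1}
  [4] u=0 | in ⊤ | out ⊤ | prev 5 | push {2}
  [5] u=1 | in ⊤ | out ⊤ | ==
  [6] u=2 | in ⊤ | out ⊤ | ==

Converged values:
  [0] ⊤
  [1] ⊤
  [2] ⊤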